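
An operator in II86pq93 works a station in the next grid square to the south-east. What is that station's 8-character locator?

II86qq02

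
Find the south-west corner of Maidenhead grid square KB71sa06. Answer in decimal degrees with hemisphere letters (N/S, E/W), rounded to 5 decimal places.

78.97500° S, 35.50000° E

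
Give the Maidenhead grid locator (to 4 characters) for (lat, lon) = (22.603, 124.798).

Add 180° to longitude and 90° to latitude: 304.80, 112.60.
Field (20°×10°, letters A–R): 304.80/20 → 15 → P, 112.60/10 → 11 → L; chars PL.
Square (2°×1°, digits 0–9): 4.80/2 → 2, 2.60/1 → 2; chars 22.

PL22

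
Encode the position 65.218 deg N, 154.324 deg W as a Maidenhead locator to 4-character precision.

Shift to the Maidenhead origin (180°W, 90°S): lon 25.68, lat 155.22.
Field: 25.68/20 → 1 → B, 155.22/10 → 15 → P; chars BP.
Square: 5.68/2 → 2, 5.22/1 → 5; chars 25.

BP25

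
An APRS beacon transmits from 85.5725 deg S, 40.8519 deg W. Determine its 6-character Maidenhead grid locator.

GA94nk

Add 180° to longitude and 90° to latitude: 139.1481, 4.4275.
Field (20°×10°, letters A–R): 139.1481/20 → 6 → G, 4.4275/10 → 0 → A; chars GA.
Square (2°×1°, digits 0–9): 19.1481/2 → 9, 4.4275/1 → 4; chars 94.
Subsquare (5′×2.5′, letters a–x): 1.1481/0.0833333 → 13 → n, 0.4275/0.0416667 → 10 → k; chars nk.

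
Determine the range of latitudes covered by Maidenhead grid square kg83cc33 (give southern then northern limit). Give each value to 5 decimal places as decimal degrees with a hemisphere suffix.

26.90417° S, 26.90000° S

Field K=10, G=6: +10·20° lon, +6·10° lat → SW at lon 20°, lat -30°.
Square 8, 3: +8·2° lon, +3·1° lat → SW at lon 36°, lat -27°.
Subsquare c=2, c=2: +2·0.0833333° lon, +2·0.0416667° lat → SW at lon 36.1667°, lat -26.9167°.
Extended square 3, 3: +3·0.00833333° lon, +3·0.00416667° lat → SW at lon 36.1917°, lat -26.9042°.
Cell spans 0.00833333° lon × 0.00416667° lat.
south 26.90417° S, north 26.90000° S.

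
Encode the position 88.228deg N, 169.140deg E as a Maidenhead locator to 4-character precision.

RR48

Shift to the Maidenhead origin (180°W, 90°S): lon 349.14, lat 178.23.
Field (20°×10°, letters A–R): lon ⌊349.14/20⌋ = 17 → R; lat ⌊178.23/10⌋ = 17 → R.
Square (2°×1°, digits 0–9): lon ⌊9.14/2⌋ = 4; lat ⌊8.23/1⌋ = 8.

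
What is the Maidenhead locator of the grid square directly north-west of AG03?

RG94

Longitude square 0; −1 → -1, wraps to 9, carry into field.
Longitude field A = 0; −1 → -1, wraps to 17 = R, wrapping around the antimeridian.
Latitude square 3; +1 → 4.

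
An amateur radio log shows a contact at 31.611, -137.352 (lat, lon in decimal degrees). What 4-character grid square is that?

CM11

Add 180° to longitude and 90° to latitude: 42.65, 121.61.
Field: 42.65/20 → 2 → C, 121.61/10 → 12 → M; chars CM.
Square: 2.65/2 → 1, 1.61/1 → 1; chars 11.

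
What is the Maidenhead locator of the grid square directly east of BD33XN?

Longitude subsquare x = 23; +1 → 24, wraps to 0 = a, carry into square.
Longitude square 3; +1 → 4.
The latitude characters are unchanged.

BD43an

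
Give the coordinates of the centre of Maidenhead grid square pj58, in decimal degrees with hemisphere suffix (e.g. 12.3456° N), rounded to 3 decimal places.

8.500° N, 131.000° E

Field P=15, J=9: +15·20° lon, +9·10° lat → SW at lon 120°, lat 0°.
Square 5, 8: +5·2° lon, +8·1° lat → SW at lon 130°, lat 8°.
Cell spans 2° lon × 1° lat. Centre is SW corner plus half of each.
latitude 8.500° N, longitude 131.000° E.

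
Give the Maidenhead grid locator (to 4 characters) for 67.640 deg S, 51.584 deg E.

LC52

Add 180° to longitude and 90° to latitude: 231.58, 22.36.
Field: 231.58/20 → 11 → L, 22.36/10 → 2 → C; chars LC.
Square: 11.58/2 → 5, 2.36/1 → 2; chars 52.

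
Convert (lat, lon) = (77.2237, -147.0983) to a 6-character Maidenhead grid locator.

Offset from 180°W / 90°S: lon 32.9017°, lat 167.2237°.
Field: 32.9017/20 → 1 → B, 167.2237/10 → 16 → Q; chars BQ.
Square: 12.9017/2 → 6, 7.2237/1 → 7; chars 67.
Subsquare: 0.9017/0.0833333 → 10 → k, 0.2237/0.0416667 → 5 → f; chars kf.

BQ67kf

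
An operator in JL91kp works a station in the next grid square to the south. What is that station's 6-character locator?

JL91ko

Latitude subsquare p = 15; −1 → 14 = o.
The longitude characters are unchanged.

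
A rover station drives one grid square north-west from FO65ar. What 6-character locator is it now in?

FO55xs

Longitude subsquare a = 0; −1 → -1, wraps to 23 = x, carry into square.
Longitude square 6; −1 → 5.
Latitude subsquare r = 17; +1 → 18 = s.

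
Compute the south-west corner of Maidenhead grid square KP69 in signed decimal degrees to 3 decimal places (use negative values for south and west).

69.000, 32.000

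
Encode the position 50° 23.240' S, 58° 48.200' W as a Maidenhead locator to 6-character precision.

GD09oo

Add 180° to longitude and 90° to latitude: 121.1967, 39.6127.
Field: 121.1967/20 → 6 → G, 39.6127/10 → 3 → D; chars GD.
Square: 1.1967/2 → 0, 9.6127/1 → 9; chars 09.
Subsquare: 1.1967/0.0833333 → 14 → o, 0.6127/0.0416667 → 14 → o; chars oo.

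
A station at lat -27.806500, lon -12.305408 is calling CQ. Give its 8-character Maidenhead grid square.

Add 180° to longitude and 90° to latitude: 167.69459, 62.19350.
Field: lon ⌊167.69459/20⌋ = 8 → I; lat ⌊62.19350/10⌋ = 6 → G.
Square: lon ⌊7.69459/2⌋ = 3; lat ⌊2.19350/1⌋ = 2.
Subsquare: lon ⌊1.69459/0.0833333⌋ = 20 → u; lat ⌊0.19350/0.0416667⌋ = 4 → e.
Extended square: lon ⌊0.02793/0.00833333⌋ = 3; lat ⌊0.02683/0.00416667⌋ = 6.

IG32ue36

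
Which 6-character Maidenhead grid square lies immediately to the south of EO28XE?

EO28xd

Latitude subsquare e = 4; −1 → 3 = d.
The longitude characters are unchanged.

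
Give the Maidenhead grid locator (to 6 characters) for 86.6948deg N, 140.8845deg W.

BR96nq

Add 180° to longitude and 90° to latitude: 39.1155, 176.6948.
Field: lon ⌊39.1155/20⌋ = 1 → B; lat ⌊176.6948/10⌋ = 17 → R.
Square: lon ⌊19.1155/2⌋ = 9; lat ⌊6.6948/1⌋ = 6.
Subsquare: lon ⌊1.1155/0.0833333⌋ = 13 → n; lat ⌊0.6948/0.0416667⌋ = 16 → q.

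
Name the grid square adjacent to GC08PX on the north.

Latitude subsquare x = 23; +1 → 24, wraps to 0 = a, carry into square.
Latitude square 8; +1 → 9.
The longitude characters are unchanged.

GC09pa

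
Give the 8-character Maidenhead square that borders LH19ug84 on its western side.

LH19ug74

Longitude extended square 8; −1 → 7.
The latitude characters are unchanged.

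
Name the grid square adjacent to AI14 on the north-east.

Longitude square 1; +1 → 2.
Latitude square 4; +1 → 5.

AI25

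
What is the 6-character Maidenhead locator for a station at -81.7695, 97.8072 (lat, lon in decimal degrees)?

NA88vf

Shift to the Maidenhead origin (180°W, 90°S): lon 277.8072, lat 8.2305.
Field: 277.8072/20 → 13 → N, 8.2305/10 → 0 → A; chars NA.
Square: 17.8072/2 → 8, 8.2305/1 → 8; chars 88.
Subsquare: 1.8072/0.0833333 → 21 → v, 0.2305/0.0416667 → 5 → f; chars vf.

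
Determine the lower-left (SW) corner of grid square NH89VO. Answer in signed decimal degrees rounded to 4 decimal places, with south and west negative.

Field N=13, H=7: +13·20° lon, +7·10° lat → SW at lon 80°, lat -20°.
Square 8, 9: +8·2° lon, +9·1° lat → SW at lon 96°, lat -11°.
Subsquare v=21, o=14: +21·0.0833333° lon, +14·0.0416667° lat → SW at lon 97.75°, lat -10.4167°.
latitude -10.4167, longitude 97.7500.

-10.4167, 97.7500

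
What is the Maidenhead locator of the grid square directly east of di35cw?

Longitude subsquare c = 2; +1 → 3 = d.
The latitude characters are unchanged.

DI35dw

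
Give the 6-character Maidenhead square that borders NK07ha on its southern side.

NK06hx

Latitude subsquare a = 0; −1 → -1, wraps to 23 = x, carry into square.
Latitude square 7; −1 → 6.
The longitude characters are unchanged.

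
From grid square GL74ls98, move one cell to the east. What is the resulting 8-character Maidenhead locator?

GL74ms08

Longitude extended square 9; +1 → 10, wraps to 0, carry into subsquare.
Longitude subsquare l = 11; +1 → 12 = m.
The latitude characters are unchanged.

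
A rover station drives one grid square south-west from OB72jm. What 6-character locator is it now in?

OB72il

Longitude subsquare j = 9; −1 → 8 = i.
Latitude subsquare m = 12; −1 → 11 = l.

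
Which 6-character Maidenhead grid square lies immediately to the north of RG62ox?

Latitude subsquare x = 23; +1 → 24, wraps to 0 = a, carry into square.
Latitude square 2; +1 → 3.
The longitude characters are unchanged.

RG63oa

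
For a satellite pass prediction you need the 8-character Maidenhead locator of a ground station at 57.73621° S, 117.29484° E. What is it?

OD82pg53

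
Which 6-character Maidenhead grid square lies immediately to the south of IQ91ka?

IQ90kx

Latitude subsquare a = 0; −1 → -1, wraps to 23 = x, carry into square.
Latitude square 1; −1 → 0.
The longitude characters are unchanged.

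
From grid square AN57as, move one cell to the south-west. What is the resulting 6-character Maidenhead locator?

AN47xr

Longitude subsquare a = 0; −1 → -1, wraps to 23 = x, carry into square.
Longitude square 5; −1 → 4.
Latitude subsquare s = 18; −1 → 17 = r.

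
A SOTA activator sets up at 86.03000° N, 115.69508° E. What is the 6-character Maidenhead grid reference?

OR76ua

Offset from 180°W / 90°S: lon 295.6951°, lat 176.0300°.
Field: lon ⌊295.6951/20⌋ = 14 → O; lat ⌊176.0300/10⌋ = 17 → R.
Square: lon ⌊15.6951/2⌋ = 7; lat ⌊6.0300/1⌋ = 6.
Subsquare: lon ⌊1.6951/0.0833333⌋ = 20 → u; lat ⌊0.0300/0.0416667⌋ = 0 → a.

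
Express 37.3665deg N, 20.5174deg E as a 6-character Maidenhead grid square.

Shift to the Maidenhead origin (180°W, 90°S): lon 200.5174, lat 127.3665.
Field (20°×10°, letters A–R): 200.5174/20 → 10 → K, 127.3665/10 → 12 → M; chars KM.
Square (2°×1°, digits 0–9): 0.5174/2 → 0, 7.3665/1 → 7; chars 07.
Subsquare (5′×2.5′, letters a–x): 0.5174/0.0833333 → 6 → g, 0.3665/0.0416667 → 8 → i; chars gi.

KM07gi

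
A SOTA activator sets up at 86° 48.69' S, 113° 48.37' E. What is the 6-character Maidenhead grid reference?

OA63ve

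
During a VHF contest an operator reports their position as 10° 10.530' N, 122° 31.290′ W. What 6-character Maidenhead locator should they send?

Shift to the Maidenhead origin (180°W, 90°S): lon 57.4785, lat 100.1755.
Field (20°×10°, letters A–R): lon ⌊57.4785/20⌋ = 2 → C; lat ⌊100.1755/10⌋ = 10 → K.
Square (2°×1°, digits 0–9): lon ⌊17.4785/2⌋ = 8; lat ⌊0.1755/1⌋ = 0.
Subsquare (5′×2.5′, letters a–x): lon ⌊1.4785/0.0833333⌋ = 17 → r; lat ⌊0.1755/0.0416667⌋ = 4 → e.

CK80re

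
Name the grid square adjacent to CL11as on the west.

Longitude subsquare a = 0; −1 → -1, wraps to 23 = x, carry into square.
Longitude square 1; −1 → 0.
The latitude characters are unchanged.

CL01xs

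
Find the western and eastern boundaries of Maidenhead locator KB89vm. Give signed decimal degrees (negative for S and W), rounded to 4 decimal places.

Field K=10, B=1: +10·20° lon, +1·10° lat → SW at lon 20°, lat -80°.
Square 8, 9: +8·2° lon, +9·1° lat → SW at lon 36°, lat -71°.
Subsquare v=21, m=12: +21·0.0833333° lon, +12·0.0416667° lat → SW at lon 37.75°, lat -70.5°.
Cell spans 0.0833333° lon × 0.0416667° lat.
west 37.7500, east 37.8333.

37.7500, 37.8333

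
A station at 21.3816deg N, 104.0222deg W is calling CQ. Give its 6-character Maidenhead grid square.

Shift to the Maidenhead origin (180°W, 90°S): lon 75.9778, lat 111.3816.
Field: 75.9778/20 → 3 → D, 111.3816/10 → 11 → L; chars DL.
Square: 15.9778/2 → 7, 1.3816/1 → 1; chars 71.
Subsquare: 1.9778/0.0833333 → 23 → x, 0.3816/0.0416667 → 9 → j; chars xj.

DL71xj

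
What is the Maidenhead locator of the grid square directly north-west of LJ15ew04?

Longitude extended square 0; −1 → -1, wraps to 9, carry into subsquare.
Longitude subsquare e = 4; −1 → 3 = d.
Latitude extended square 4; +1 → 5.

LJ15dw95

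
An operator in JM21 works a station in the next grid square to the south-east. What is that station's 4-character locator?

JM30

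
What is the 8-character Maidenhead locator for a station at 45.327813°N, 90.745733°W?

EN45ph08

Shift to the Maidenhead origin (180°W, 90°S): lon 89.25427, lat 135.32781.
Field: 89.25427/20 → 4 → E, 135.32781/10 → 13 → N; chars EN.
Square: 9.25427/2 → 4, 5.32781/1 → 5; chars 45.
Subsquare: 1.25427/0.0833333 → 15 → p, 0.32781/0.0416667 → 7 → h; chars ph.
Extended square: 0.00427/0.00833333 → 0, 0.03615/0.00416667 → 8; chars 08.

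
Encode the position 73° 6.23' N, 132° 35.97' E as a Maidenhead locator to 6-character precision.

PQ63hc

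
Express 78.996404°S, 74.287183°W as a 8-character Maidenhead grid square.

Shift to the Maidenhead origin (180°W, 90°S): lon 105.71282, lat 11.00360.
Field: lon ⌊105.71282/20⌋ = 5 → F; lat ⌊11.00360/10⌋ = 1 → B.
Square: lon ⌊5.71282/2⌋ = 2; lat ⌊1.00360/1⌋ = 1.
Subsquare: lon ⌊1.71282/0.0833333⌋ = 20 → u; lat ⌊0.00360/0.0416667⌋ = 0 → a.
Extended square: lon ⌊0.04615/0.00833333⌋ = 5; lat ⌊0.00360/0.00416667⌋ = 0.

FB21ua50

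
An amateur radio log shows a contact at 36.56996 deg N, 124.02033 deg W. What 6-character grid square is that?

CM76xn

Offset from 180°W / 90°S: lon 55.9797°, lat 126.5700°.
Field: lon ⌊55.9797/20⌋ = 2 → C; lat ⌊126.5700/10⌋ = 12 → M.
Square: lon ⌊15.9797/2⌋ = 7; lat ⌊6.5700/1⌋ = 6.
Subsquare: lon ⌊1.9797/0.0833333⌋ = 23 → x; lat ⌊0.5700/0.0416667⌋ = 13 → n.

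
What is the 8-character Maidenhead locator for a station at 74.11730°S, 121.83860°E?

PB05wv01

Offset from 180°W / 90°S: lon 301.83860°, lat 15.88270°.
Field: lon ⌊301.83860/20⌋ = 15 → P; lat ⌊15.88270/10⌋ = 1 → B.
Square: lon ⌊1.83860/2⌋ = 0; lat ⌊5.88270/1⌋ = 5.
Subsquare: lon ⌊1.83860/0.0833333⌋ = 22 → w; lat ⌊0.88270/0.0416667⌋ = 21 → v.
Extended square: lon ⌊0.00527/0.00833333⌋ = 0; lat ⌊0.00770/0.00416667⌋ = 1.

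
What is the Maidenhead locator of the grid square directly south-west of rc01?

QC90

Longitude square 0; −1 → -1, wraps to 9, carry into field.
Longitude field R = 17; −1 → 16 = Q.
Latitude square 1; −1 → 0.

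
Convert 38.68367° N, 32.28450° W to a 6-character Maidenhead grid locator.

HM38uq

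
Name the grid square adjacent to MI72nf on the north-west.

Longitude subsquare n = 13; −1 → 12 = m.
Latitude subsquare f = 5; +1 → 6 = g.

MI72mg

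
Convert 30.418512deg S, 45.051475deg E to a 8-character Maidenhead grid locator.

LF29mn69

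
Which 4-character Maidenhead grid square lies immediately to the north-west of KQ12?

Longitude square 1; −1 → 0.
Latitude square 2; +1 → 3.

KQ03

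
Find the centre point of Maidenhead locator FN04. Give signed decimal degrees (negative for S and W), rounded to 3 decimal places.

Field F=5, N=13: +5·20° lon, +13·10° lat → SW at lon -80°, lat 40°.
Square 0, 4: +0·2° lon, +4·1° lat → SW at lon -80°, lat 44°.
Cell spans 2° lon × 1° lat. Centre is SW corner plus half of each.
latitude 44.500, longitude -79.000.

44.500, -79.000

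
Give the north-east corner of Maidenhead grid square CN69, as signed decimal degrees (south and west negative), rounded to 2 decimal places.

Field C=2, N=13: +2·20° lon, +13·10° lat → SW at lon -140°, lat 40°.
Square 6, 9: +6·2° lon, +9·1° lat → SW at lon -128°, lat 49°.
Cell spans 2° lon × 1° lat. NE corner is SW corner plus one full cell.
latitude 50.00, longitude -126.00.

50.00, -126.00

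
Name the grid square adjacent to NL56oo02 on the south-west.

Longitude extended square 0; −1 → -1, wraps to 9, carry into subsquare.
Longitude subsquare o = 14; −1 → 13 = n.
Latitude extended square 2; −1 → 1.

NL56no91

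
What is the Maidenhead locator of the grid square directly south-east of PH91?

QH00

Longitude square 9; +1 → 10, wraps to 0, carry into field.
Longitude field P = 15; +1 → 16 = Q.
Latitude square 1; −1 → 0.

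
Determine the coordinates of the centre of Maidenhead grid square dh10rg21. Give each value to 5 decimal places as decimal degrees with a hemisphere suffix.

19.74375° S, 116.56250° W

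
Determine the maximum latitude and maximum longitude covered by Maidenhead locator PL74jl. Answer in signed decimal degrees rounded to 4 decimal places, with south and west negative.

24.5000, 134.8333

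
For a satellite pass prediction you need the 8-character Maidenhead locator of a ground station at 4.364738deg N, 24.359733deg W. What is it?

HJ74ti67

Offset from 180°W / 90°S: lon 155.64027°, lat 94.36474°.
Field: 155.64027/20 → 7 → H, 94.36474/10 → 9 → J; chars HJ.
Square: 15.64027/2 → 7, 4.36474/1 → 4; chars 74.
Subsquare: 1.64027/0.0833333 → 19 → t, 0.36474/0.0416667 → 8 → i; chars ti.
Extended square: 0.05693/0.00833333 → 6, 0.03140/0.00416667 → 7; chars 67.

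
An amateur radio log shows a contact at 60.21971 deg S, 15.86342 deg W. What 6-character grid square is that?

Shift to the Maidenhead origin (180°W, 90°S): lon 164.1366, lat 29.7803.
Field (20°×10°, letters A–R): lon ⌊164.1366/20⌋ = 8 → I; lat ⌊29.7803/10⌋ = 2 → C.
Square (2°×1°, digits 0–9): lon ⌊4.1366/2⌋ = 2; lat ⌊9.7803/1⌋ = 9.
Subsquare (5′×2.5′, letters a–x): lon ⌊0.1366/0.0833333⌋ = 1 → b; lat ⌊0.7803/0.0416667⌋ = 18 → s.

IC29bs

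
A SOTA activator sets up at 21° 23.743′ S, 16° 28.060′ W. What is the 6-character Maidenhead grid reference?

IG18so

Shift to the Maidenhead origin (180°W, 90°S): lon 163.5323, lat 68.6043.
Field: 163.5323/20 → 8 → I, 68.6043/10 → 6 → G; chars IG.
Square: 3.5323/2 → 1, 8.6043/1 → 8; chars 18.
Subsquare: 1.5323/0.0833333 → 18 → s, 0.6043/0.0416667 → 14 → o; chars so.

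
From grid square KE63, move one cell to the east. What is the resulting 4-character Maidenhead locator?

KE73

Longitude square 6; +1 → 7.
The latitude characters are unchanged.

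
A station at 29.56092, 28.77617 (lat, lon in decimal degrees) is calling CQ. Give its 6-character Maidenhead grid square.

KL49jn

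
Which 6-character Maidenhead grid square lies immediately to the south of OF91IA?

Latitude subsquare a = 0; −1 → -1, wraps to 23 = x, carry into square.
Latitude square 1; −1 → 0.
The longitude characters are unchanged.

OF90ix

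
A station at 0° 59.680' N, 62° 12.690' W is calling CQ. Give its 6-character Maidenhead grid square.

Shift to the Maidenhead origin (180°W, 90°S): lon 117.7885, lat 90.9947.
Field: 117.7885/20 → 5 → F, 90.9947/10 → 9 → J; chars FJ.
Square: 17.7885/2 → 8, 0.9947/1 → 0; chars 80.
Subsquare: 1.7885/0.0833333 → 21 → v, 0.9947/0.0416667 → 23 → x; chars vx.

FJ80vx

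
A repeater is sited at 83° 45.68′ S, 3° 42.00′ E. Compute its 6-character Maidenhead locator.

JA16uf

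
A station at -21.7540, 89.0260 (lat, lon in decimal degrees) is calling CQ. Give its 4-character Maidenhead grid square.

NG48

Add 180° to longitude and 90° to latitude: 269.03, 68.25.
Field (20°×10°, letters A–R): 269.03/20 → 13 → N, 68.25/10 → 6 → G; chars NG.
Square (2°×1°, digits 0–9): 9.03/2 → 4, 8.25/1 → 8; chars 48.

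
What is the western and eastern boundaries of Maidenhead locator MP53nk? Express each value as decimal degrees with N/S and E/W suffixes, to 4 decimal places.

Field M=12, P=15: +12·20° lon, +15·10° lat → SW at lon 60°, lat 60°.
Square 5, 3: +5·2° lon, +3·1° lat → SW at lon 70°, lat 63°.
Subsquare n=13, k=10: +13·0.0833333° lon, +10·0.0416667° lat → SW at lon 71.0833°, lat 63.4167°.
Cell spans 0.0833333° lon × 0.0416667° lat.
west 71.0833° E, east 71.1667° E.

71.0833° E, 71.1667° E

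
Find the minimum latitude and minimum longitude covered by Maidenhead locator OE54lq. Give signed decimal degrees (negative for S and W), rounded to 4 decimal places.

Field O=14, E=4: +14·20° lon, +4·10° lat → SW at lon 100°, lat -50°.
Square 5, 4: +5·2° lon, +4·1° lat → SW at lon 110°, lat -46°.
Subsquare l=11, q=16: +11·0.0833333° lon, +16·0.0416667° lat → SW at lon 110.917°, lat -45.3333°.
latitude -45.3333, longitude 110.9167.

-45.3333, 110.9167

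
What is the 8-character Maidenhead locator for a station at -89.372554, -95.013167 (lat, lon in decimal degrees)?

Offset from 180°W / 90°S: lon 84.98683°, lat 0.62745°.
Field: lon ⌊84.98683/20⌋ = 4 → E; lat ⌊0.62745/10⌋ = 0 → A.
Square: lon ⌊4.98683/2⌋ = 2; lat ⌊0.62745/1⌋ = 0.
Subsquare: lon ⌊0.98683/0.0833333⌋ = 11 → l; lat ⌊0.62745/0.0416667⌋ = 15 → p.
Extended square: lon ⌊0.07017/0.00833333⌋ = 8; lat ⌊0.00245/0.00416667⌋ = 0.

EA20lp80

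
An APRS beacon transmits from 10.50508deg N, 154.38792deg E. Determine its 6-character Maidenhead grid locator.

QK70em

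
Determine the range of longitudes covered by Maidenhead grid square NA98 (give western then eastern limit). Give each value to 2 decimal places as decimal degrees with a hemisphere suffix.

98.00° E, 100.00° E

Field N=13, A=0: +13·20° lon, +0·10° lat → SW at lon 80°, lat -90°.
Square 9, 8: +9·2° lon, +8·1° lat → SW at lon 98°, lat -82°.
Cell spans 2° lon × 1° lat.
west 98.00° E, east 100.00° E.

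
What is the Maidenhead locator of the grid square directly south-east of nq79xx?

NQ89aw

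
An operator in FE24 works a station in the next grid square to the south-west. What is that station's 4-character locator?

FE13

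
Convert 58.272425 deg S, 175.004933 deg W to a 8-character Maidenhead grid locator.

AD21lr94

Offset from 180°W / 90°S: lon 4.99507°, lat 31.72758°.
Field: 4.99507/20 → 0 → A, 31.72758/10 → 3 → D; chars AD.
Square: 4.99507/2 → 2, 1.72758/1 → 1; chars 21.
Subsquare: 0.99507/0.0833333 → 11 → l, 0.72758/0.0416667 → 17 → r; chars lr.
Extended square: 0.07840/0.00833333 → 9, 0.01924/0.00416667 → 4; chars 94.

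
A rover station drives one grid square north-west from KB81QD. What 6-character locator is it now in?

Longitude subsquare q = 16; −1 → 15 = p.
Latitude subsquare d = 3; +1 → 4 = e.

KB81pe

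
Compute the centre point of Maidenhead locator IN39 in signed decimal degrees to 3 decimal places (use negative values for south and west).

49.500, -13.000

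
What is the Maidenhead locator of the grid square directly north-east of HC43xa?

HC53ab

Longitude subsquare x = 23; +1 → 24, wraps to 0 = a, carry into square.
Longitude square 4; +1 → 5.
Latitude subsquare a = 0; +1 → 1 = b.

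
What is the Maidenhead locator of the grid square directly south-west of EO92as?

EO82xr

Longitude subsquare a = 0; −1 → -1, wraps to 23 = x, carry into square.
Longitude square 9; −1 → 8.
Latitude subsquare s = 18; −1 → 17 = r.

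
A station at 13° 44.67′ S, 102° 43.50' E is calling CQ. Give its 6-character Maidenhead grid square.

OH16ig

Add 180° to longitude and 90° to latitude: 282.7250, 76.2555.
Field: 282.7250/20 → 14 → O, 76.2555/10 → 7 → H; chars OH.
Square: 2.7250/2 → 1, 6.2555/1 → 6; chars 16.
Subsquare: 0.7250/0.0833333 → 8 → i, 0.2555/0.0416667 → 6 → g; chars ig.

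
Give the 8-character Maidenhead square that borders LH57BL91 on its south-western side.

LH57bl80

Longitude extended square 9; −1 → 8.
Latitude extended square 1; −1 → 0.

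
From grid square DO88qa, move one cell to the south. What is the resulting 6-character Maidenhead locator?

DO87qx

Latitude subsquare a = 0; −1 → -1, wraps to 23 = x, carry into square.
Latitude square 8; −1 → 7.
The longitude characters are unchanged.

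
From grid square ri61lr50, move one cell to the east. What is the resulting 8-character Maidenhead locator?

RI61lr60

Longitude extended square 5; +1 → 6.
The latitude characters are unchanged.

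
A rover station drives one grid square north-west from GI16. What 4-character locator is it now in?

GI07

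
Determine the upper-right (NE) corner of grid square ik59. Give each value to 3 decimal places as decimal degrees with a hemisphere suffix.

20.000° N, 8.000° W

Field I=8, K=10: +8·20° lon, +10·10° lat → SW at lon -20°, lat 10°.
Square 5, 9: +5·2° lon, +9·1° lat → SW at lon -10°, lat 19°.
Cell spans 2° lon × 1° lat. NE corner is SW corner plus one full cell.
latitude 20.000° N, longitude 8.000° W.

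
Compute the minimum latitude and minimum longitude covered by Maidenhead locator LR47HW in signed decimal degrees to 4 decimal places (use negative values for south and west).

Field L=11, R=17: +11·20° lon, +17·10° lat → SW at lon 40°, lat 80°.
Square 4, 7: +4·2° lon, +7·1° lat → SW at lon 48°, lat 87°.
Subsquare h=7, w=22: +7·0.0833333° lon, +22·0.0416667° lat → SW at lon 48.5833°, lat 87.9167°.
latitude 87.9167, longitude 48.5833.

87.9167, 48.5833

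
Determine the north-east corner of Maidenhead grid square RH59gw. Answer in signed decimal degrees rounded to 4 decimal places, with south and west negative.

-10.0417, 170.5833

Field R=17, H=7: +17·20° lon, +7·10° lat → SW at lon 160°, lat -20°.
Square 5, 9: +5·2° lon, +9·1° lat → SW at lon 170°, lat -11°.
Subsquare g=6, w=22: +6·0.0833333° lon, +22·0.0416667° lat → SW at lon 170.5°, lat -10.0833°.
Cell spans 0.0833333° lon × 0.0416667° lat. NE corner is SW corner plus one full cell.
latitude -10.0417, longitude 170.5833.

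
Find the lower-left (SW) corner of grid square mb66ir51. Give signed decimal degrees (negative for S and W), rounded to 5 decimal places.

-73.28750, 72.70833

Field M=12, B=1: +12·20° lon, +1·10° lat → SW at lon 60°, lat -80°.
Square 6, 6: +6·2° lon, +6·1° lat → SW at lon 72°, lat -74°.
Subsquare i=8, r=17: +8·0.0833333° lon, +17·0.0416667° lat → SW at lon 72.6667°, lat -73.2917°.
Extended square 5, 1: +5·0.00833333° lon, +1·0.00416667° lat → SW at lon 72.7083°, lat -73.2875°.
latitude -73.28750, longitude 72.70833.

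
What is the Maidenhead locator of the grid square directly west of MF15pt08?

MF15ot98

Longitude extended square 0; −1 → -1, wraps to 9, carry into subsquare.
Longitude subsquare p = 15; −1 → 14 = o.
The latitude characters are unchanged.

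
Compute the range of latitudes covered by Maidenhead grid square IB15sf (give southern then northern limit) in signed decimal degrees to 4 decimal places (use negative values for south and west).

-74.7917, -74.7500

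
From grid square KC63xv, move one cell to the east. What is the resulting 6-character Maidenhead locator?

Longitude subsquare x = 23; +1 → 24, wraps to 0 = a, carry into square.
Longitude square 6; +1 → 7.
The latitude characters are unchanged.

KC73av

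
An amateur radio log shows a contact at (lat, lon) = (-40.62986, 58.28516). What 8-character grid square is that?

LE99di48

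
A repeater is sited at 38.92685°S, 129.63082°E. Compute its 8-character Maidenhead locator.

Offset from 180°W / 90°S: lon 309.63082°, lat 51.07315°.
Field (20°×10°, letters A–R): lon ⌊309.63082/20⌋ = 15 → P; lat ⌊51.07315/10⌋ = 5 → F.
Square (2°×1°, digits 0–9): lon ⌊9.63082/2⌋ = 4; lat ⌊1.07315/1⌋ = 1.
Subsquare (5′×2.5′, letters a–x): lon ⌊1.63082/0.0833333⌋ = 19 → t; lat ⌊0.07315/0.0416667⌋ = 1 → b.
Extended square (30″×15″, digits 0–9): lon ⌊0.04749/0.00833333⌋ = 5; lat ⌊0.03148/0.00416667⌋ = 7.

PF41tb57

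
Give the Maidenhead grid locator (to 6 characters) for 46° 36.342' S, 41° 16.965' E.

Add 180° to longitude and 90° to latitude: 221.2827, 43.3943.
Field: lon ⌊221.2827/20⌋ = 11 → L; lat ⌊43.3943/10⌋ = 4 → E.
Square: lon ⌊1.2827/2⌋ = 0; lat ⌊3.3943/1⌋ = 3.
Subsquare: lon ⌊1.2827/0.0833333⌋ = 15 → p; lat ⌊0.3943/0.0416667⌋ = 9 → j.

LE03pj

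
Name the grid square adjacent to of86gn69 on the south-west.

Longitude extended square 6; −1 → 5.
Latitude extended square 9; −1 → 8.

OF86gn58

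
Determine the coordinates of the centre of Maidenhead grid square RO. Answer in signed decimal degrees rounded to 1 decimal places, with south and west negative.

Field R=17, O=14: +17·20° lon, +14·10° lat → SW at lon 160°, lat 50°.
Cell spans 20° lon × 10° lat. Centre is SW corner plus half of each.
latitude 55.0, longitude 170.0.

55.0, 170.0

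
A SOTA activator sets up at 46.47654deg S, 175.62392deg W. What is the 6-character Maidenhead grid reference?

AE23em

Offset from 180°W / 90°S: lon 4.3761°, lat 43.5235°.
Field (20°×10°, letters A–R): 4.3761/20 → 0 → A, 43.5235/10 → 4 → E; chars AE.
Square (2°×1°, digits 0–9): 4.3761/2 → 2, 3.5235/1 → 3; chars 23.
Subsquare (5′×2.5′, letters a–x): 0.3761/0.0833333 → 4 → e, 0.5235/0.0416667 → 12 → m; chars em.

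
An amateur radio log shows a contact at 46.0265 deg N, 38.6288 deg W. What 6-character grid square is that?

HN06qa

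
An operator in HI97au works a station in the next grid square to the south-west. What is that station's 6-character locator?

HI87xt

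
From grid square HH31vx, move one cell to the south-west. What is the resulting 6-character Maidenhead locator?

HH31uw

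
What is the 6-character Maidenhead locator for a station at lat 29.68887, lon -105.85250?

Shift to the Maidenhead origin (180°W, 90°S): lon 74.1475, lat 119.6889.
Field: 74.1475/20 → 3 → D, 119.6889/10 → 11 → L; chars DL.
Square: 14.1475/2 → 7, 9.6889/1 → 9; chars 79.
Subsquare: 0.1475/0.0833333 → 1 → b, 0.6889/0.0416667 → 16 → q; chars bq.

DL79bq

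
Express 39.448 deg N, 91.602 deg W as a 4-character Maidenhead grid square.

Shift to the Maidenhead origin (180°W, 90°S): lon 88.40, lat 129.45.
Field (20°×10°, letters A–R): 88.40/20 → 4 → E, 129.45/10 → 12 → M; chars EM.
Square (2°×1°, digits 0–9): 8.40/2 → 4, 9.45/1 → 9; chars 49.

EM49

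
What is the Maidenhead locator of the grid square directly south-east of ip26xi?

IP36ah

Longitude subsquare x = 23; +1 → 24, wraps to 0 = a, carry into square.
Longitude square 2; +1 → 3.
Latitude subsquare i = 8; −1 → 7 = h.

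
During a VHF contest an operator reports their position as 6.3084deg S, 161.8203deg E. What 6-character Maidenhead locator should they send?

RI03vq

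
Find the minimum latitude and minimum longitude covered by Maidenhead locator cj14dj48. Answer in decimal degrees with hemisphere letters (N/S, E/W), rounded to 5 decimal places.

4.40833° N, 137.71667° W

Field C=2, J=9: +2·20° lon, +9·10° lat → SW at lon -140°, lat 0°.
Square 1, 4: +1·2° lon, +4·1° lat → SW at lon -138°, lat 4°.
Subsquare d=3, j=9: +3·0.0833333° lon, +9·0.0416667° lat → SW at lon -137.75°, lat 4.375°.
Extended square 4, 8: +4·0.00833333° lon, +8·0.00416667° lat → SW at lon -137.717°, lat 4.40833°.
latitude 4.40833° N, longitude 137.71667° W.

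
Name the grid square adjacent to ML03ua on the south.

ML02ux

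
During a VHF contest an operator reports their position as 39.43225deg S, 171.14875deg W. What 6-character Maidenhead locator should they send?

Offset from 180°W / 90°S: lon 8.8512°, lat 50.5677°.
Field: lon ⌊8.8512/20⌋ = 0 → A; lat ⌊50.5677/10⌋ = 5 → F.
Square: lon ⌊8.8512/2⌋ = 4; lat ⌊0.5677/1⌋ = 0.
Subsquare: lon ⌊0.8512/0.0833333⌋ = 10 → k; lat ⌊0.5677/0.0416667⌋ = 13 → n.

AF40kn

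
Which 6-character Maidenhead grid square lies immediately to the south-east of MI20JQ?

MI20kp

Longitude subsquare j = 9; +1 → 10 = k.
Latitude subsquare q = 16; −1 → 15 = p.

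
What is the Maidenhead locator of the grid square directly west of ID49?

ID39

Longitude square 4; −1 → 3.
The latitude characters are unchanged.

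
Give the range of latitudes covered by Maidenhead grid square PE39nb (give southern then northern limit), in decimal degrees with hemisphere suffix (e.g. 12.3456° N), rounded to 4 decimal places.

40.9583° S, 40.9167° S

Field P=15, E=4: +15·20° lon, +4·10° lat → SW at lon 120°, lat -50°.
Square 3, 9: +3·2° lon, +9·1° lat → SW at lon 126°, lat -41°.
Subsquare n=13, b=1: +13·0.0833333° lon, +1·0.0416667° lat → SW at lon 127.083°, lat -40.9583°.
Cell spans 0.0833333° lon × 0.0416667° lat.
south 40.9583° S, north 40.9167° S.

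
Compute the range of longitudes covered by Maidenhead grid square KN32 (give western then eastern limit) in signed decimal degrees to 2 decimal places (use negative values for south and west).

26.00, 28.00

Field K=10, N=13: +10·20° lon, +13·10° lat → SW at lon 20°, lat 40°.
Square 3, 2: +3·2° lon, +2·1° lat → SW at lon 26°, lat 42°.
Cell spans 2° lon × 1° lat.
west 26.00, east 28.00.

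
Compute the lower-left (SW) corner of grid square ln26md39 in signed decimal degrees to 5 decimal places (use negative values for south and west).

46.16250, 45.02500

Field L=11, N=13: +11·20° lon, +13·10° lat → SW at lon 40°, lat 40°.
Square 2, 6: +2·2° lon, +6·1° lat → SW at lon 44°, lat 46°.
Subsquare m=12, d=3: +12·0.0833333° lon, +3·0.0416667° lat → SW at lon 45°, lat 46.125°.
Extended square 3, 9: +3·0.00833333° lon, +9·0.00416667° lat → SW at lon 45.025°, lat 46.1625°.
latitude 46.16250, longitude 45.02500.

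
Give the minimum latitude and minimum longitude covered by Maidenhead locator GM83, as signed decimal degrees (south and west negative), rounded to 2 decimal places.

33.00, -44.00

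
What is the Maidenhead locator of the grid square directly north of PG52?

PG53

Latitude square 2; +1 → 3.
The longitude characters are unchanged.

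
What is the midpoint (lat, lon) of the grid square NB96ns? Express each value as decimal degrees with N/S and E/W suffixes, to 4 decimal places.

73.2292° S, 99.1250° E

Field N=13, B=1: +13·20° lon, +1·10° lat → SW at lon 80°, lat -80°.
Square 9, 6: +9·2° lon, +6·1° lat → SW at lon 98°, lat -74°.
Subsquare n=13, s=18: +13·0.0833333° lon, +18·0.0416667° lat → SW at lon 99.0833°, lat -73.25°.
Cell spans 0.0833333° lon × 0.0416667° lat. Centre is SW corner plus half of each.
latitude 73.2292° S, longitude 99.1250° E.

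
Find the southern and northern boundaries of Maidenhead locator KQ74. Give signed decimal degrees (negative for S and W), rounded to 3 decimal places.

Field K=10, Q=16: +10·20° lon, +16·10° lat → SW at lon 20°, lat 70°.
Square 7, 4: +7·2° lon, +4·1° lat → SW at lon 34°, lat 74°.
Cell spans 2° lon × 1° lat.
south 74.000, north 75.000.

74.000, 75.000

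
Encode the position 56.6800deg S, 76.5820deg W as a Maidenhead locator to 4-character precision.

FD13

Add 180° to longitude and 90° to latitude: 103.42, 33.32.
Field: 103.42/20 → 5 → F, 33.32/10 → 3 → D; chars FD.
Square: 3.42/2 → 1, 3.32/1 → 3; chars 13.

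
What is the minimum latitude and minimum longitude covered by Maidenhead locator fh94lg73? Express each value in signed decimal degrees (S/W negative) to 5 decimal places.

-15.73750, -61.02500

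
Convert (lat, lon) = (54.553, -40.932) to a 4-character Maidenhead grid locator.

Add 180° to longitude and 90° to latitude: 139.07, 144.55.
Field (20°×10°, letters A–R): lon ⌊139.07/20⌋ = 6 → G; lat ⌊144.55/10⌋ = 14 → O.
Square (2°×1°, digits 0–9): lon ⌊19.07/2⌋ = 9; lat ⌊4.55/1⌋ = 4.

GO94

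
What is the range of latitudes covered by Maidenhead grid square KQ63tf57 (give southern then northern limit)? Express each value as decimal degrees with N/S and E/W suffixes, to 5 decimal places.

73.23750° N, 73.24167° N

Field K=10, Q=16: +10·20° lon, +16·10° lat → SW at lon 20°, lat 70°.
Square 6, 3: +6·2° lon, +3·1° lat → SW at lon 32°, lat 73°.
Subsquare t=19, f=5: +19·0.0833333° lon, +5·0.0416667° lat → SW at lon 33.5833°, lat 73.2083°.
Extended square 5, 7: +5·0.00833333° lon, +7·0.00416667° lat → SW at lon 33.625°, lat 73.2375°.
Cell spans 0.00833333° lon × 0.00416667° lat.
south 73.23750° N, north 73.24167° N.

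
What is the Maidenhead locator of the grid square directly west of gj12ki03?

GJ12ji93

Longitude extended square 0; −1 → -1, wraps to 9, carry into subsquare.
Longitude subsquare k = 10; −1 → 9 = j.
The latitude characters are unchanged.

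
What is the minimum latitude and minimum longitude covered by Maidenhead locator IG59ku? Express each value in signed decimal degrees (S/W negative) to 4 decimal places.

-20.1667, -9.1667

Field I=8, G=6: +8·20° lon, +6·10° lat → SW at lon -20°, lat -30°.
Square 5, 9: +5·2° lon, +9·1° lat → SW at lon -10°, lat -21°.
Subsquare k=10, u=20: +10·0.0833333° lon, +20·0.0416667° lat → SW at lon -9.16667°, lat -20.1667°.
latitude -20.1667, longitude -9.1667.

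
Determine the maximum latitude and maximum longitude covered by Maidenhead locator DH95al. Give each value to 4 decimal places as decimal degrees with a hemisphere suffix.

Field D=3, H=7: +3·20° lon, +7·10° lat → SW at lon -120°, lat -20°.
Square 9, 5: +9·2° lon, +5·1° lat → SW at lon -102°, lat -15°.
Subsquare a=0, l=11: +0·0.0833333° lon, +11·0.0416667° lat → SW at lon -102°, lat -14.5417°.
Cell spans 0.0833333° lon × 0.0416667° lat. NE corner is SW corner plus one full cell.
latitude 14.5000° S, longitude 101.9167° W.

14.5000° S, 101.9167° W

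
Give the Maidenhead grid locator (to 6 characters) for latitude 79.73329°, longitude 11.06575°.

Add 180° to longitude and 90° to latitude: 191.0658, 169.7333.
Field: 191.0658/20 → 9 → J, 169.7333/10 → 16 → Q; chars JQ.
Square: 11.0658/2 → 5, 9.7333/1 → 9; chars 59.
Subsquare: 1.0658/0.0833333 → 12 → m, 0.7333/0.0416667 → 17 → r; chars mr.

JQ59mr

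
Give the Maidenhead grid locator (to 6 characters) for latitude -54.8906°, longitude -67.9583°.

FD65ac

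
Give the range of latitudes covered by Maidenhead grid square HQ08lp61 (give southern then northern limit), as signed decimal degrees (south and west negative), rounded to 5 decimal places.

78.62917, 78.63333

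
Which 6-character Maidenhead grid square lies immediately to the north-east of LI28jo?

Longitude subsquare j = 9; +1 → 10 = k.
Latitude subsquare o = 14; +1 → 15 = p.

LI28kp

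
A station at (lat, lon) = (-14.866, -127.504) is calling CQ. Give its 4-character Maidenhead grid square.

CH65

Shift to the Maidenhead origin (180°W, 90°S): lon 52.50, lat 75.13.
Field (20°×10°, letters A–R): 52.50/20 → 2 → C, 75.13/10 → 7 → H; chars CH.
Square (2°×1°, digits 0–9): 12.50/2 → 6, 5.13/1 → 5; chars 65.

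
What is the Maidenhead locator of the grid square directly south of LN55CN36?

LN55cn35

Latitude extended square 6; −1 → 5.
The longitude characters are unchanged.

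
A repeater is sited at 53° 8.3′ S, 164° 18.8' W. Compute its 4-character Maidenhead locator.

Offset from 180°W / 90°S: lon 15.69°, lat 36.86°.
Field: 15.69/20 → 0 → A, 36.86/10 → 3 → D; chars AD.
Square: 15.69/2 → 7, 6.86/1 → 6; chars 76.

AD76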